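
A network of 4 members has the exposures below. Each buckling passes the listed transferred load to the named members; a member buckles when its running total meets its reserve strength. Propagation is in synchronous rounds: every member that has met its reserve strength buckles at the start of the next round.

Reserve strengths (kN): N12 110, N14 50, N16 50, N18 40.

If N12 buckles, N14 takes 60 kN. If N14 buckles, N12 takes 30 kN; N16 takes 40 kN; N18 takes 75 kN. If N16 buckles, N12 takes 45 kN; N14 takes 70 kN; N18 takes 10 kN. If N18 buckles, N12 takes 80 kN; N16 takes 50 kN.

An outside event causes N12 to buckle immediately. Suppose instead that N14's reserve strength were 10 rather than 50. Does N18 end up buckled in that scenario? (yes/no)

With N14's reserve strength at 10:
Round 1 — N12 buckles (initial).
  N14: +60 → 60 ≥ 10
Round 2 — N14 buckles.
  N16: +40 → 40 < 50
  N18: +75 → 75 ≥ 40
Round 3 — N18 buckles.
  N16: +50 → 90 ≥ 50
Round 4 — N16 buckles.
No further bucklings.

yes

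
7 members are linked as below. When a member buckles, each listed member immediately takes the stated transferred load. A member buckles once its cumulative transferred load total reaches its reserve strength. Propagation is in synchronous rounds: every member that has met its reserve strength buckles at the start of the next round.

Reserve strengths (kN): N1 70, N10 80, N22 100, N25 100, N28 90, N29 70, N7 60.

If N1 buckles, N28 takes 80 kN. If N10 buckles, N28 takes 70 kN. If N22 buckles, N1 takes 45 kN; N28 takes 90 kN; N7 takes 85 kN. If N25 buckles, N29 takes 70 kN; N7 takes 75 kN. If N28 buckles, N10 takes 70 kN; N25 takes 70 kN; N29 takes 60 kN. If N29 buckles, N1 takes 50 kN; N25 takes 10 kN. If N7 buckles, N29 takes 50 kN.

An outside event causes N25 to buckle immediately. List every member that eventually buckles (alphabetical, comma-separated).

Round 1 — N25 buckles (initial).
  N29: +70 → 70 ≥ 70
  N7: +75 → 75 ≥ 60
Round 2 — N29, N7 buckle.
  N1: +50 → 50 < 70
No further bucklings.

N25, N29, N7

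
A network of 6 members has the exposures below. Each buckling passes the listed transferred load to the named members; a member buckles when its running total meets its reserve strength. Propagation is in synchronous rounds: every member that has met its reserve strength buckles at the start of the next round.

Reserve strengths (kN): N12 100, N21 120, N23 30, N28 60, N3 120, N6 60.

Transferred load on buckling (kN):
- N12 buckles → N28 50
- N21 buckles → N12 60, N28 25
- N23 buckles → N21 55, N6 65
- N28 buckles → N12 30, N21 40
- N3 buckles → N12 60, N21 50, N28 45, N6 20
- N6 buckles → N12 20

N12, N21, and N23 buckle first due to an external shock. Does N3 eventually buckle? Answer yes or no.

Round 1 — N12, N21, N23 buckle (initial).
  N28: +50+25 → 75 ≥ 60
  N6: +65 → 65 ≥ 60
Round 2 — N28, N6 buckle.
No further bucklings.

no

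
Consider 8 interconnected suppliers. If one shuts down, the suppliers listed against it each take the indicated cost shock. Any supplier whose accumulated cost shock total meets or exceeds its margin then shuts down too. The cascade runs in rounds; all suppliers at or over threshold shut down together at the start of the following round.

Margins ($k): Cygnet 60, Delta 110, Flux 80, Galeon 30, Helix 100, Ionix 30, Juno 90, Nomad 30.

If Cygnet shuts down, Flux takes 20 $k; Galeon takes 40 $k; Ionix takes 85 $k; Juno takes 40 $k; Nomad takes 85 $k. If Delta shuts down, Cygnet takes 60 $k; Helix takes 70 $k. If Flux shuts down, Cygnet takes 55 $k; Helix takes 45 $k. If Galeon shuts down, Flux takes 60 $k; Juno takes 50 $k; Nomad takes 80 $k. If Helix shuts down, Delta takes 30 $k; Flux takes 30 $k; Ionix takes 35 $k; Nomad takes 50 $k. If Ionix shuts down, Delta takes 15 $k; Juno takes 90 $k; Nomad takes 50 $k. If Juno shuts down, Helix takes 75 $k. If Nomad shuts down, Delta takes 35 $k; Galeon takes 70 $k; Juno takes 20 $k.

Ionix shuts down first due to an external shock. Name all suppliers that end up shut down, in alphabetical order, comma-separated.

Galeon, Ionix, Juno, Nomad

Round 1 — Ionix shuts down (initial).
  Delta: +15 → 15 < 110
  Juno: +90 → 90 ≥ 90
  Nomad: +50 → 50 ≥ 30
Round 2 — Juno, Nomad shut down.
  Delta: +35 → 50 < 110
  Galeon: +70 → 70 ≥ 30
  Helix: +75 → 75 < 100
Round 3 — Galeon shuts down.
  Flux: +60 → 60 < 80
No further shutdowns.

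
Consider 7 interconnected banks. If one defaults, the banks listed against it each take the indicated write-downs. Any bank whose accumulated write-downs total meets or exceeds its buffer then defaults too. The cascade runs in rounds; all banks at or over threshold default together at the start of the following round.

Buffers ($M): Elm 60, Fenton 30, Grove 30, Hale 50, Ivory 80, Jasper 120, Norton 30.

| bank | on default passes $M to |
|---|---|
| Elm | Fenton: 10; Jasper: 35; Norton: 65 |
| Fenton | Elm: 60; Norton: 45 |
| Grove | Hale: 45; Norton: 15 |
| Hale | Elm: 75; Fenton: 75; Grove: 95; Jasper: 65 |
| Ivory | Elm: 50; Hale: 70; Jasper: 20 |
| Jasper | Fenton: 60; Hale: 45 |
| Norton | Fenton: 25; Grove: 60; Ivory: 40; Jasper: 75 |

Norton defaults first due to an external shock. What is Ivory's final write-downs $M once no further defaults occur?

Round 1 — Norton defaults (initial).
  Fenton: +25 → 25 < 30
  Grove: +60 → 60 ≥ 30
  Ivory: +40 → 40 < 80
  Jasper: +75 → 75 < 120
Round 2 — Grove defaults.
  Hale: +45 → 45 < 50
No further defaults.

40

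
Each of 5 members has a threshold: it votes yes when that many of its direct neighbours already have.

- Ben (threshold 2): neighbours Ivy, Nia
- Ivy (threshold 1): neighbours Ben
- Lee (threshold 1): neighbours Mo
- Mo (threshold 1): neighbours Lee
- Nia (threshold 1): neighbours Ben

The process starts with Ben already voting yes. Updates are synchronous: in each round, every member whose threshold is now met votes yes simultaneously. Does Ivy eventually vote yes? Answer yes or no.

yes

Round 1 — Ben votes yes (initial).
Round 2 — checking thresholds:
  Ivy: 1 of 1 neighbours ≥ 1, votes yes.
  Nia: 1 of 1 neighbours ≥ 1, votes yes.
Round 3 — no new yes votes; cascade stops.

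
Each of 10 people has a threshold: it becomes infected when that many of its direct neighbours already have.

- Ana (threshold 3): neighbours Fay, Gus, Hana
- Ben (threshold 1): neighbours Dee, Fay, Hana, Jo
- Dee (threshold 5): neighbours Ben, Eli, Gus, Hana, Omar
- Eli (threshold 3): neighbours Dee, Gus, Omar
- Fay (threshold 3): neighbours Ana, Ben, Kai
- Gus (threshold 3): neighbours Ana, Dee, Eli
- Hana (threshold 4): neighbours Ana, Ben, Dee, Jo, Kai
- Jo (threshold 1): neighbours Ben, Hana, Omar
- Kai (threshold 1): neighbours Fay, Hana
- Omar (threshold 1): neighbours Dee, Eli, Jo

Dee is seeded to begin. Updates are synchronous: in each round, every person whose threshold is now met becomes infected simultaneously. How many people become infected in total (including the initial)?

4

Round 1 — Dee becomes infected (initial).
Round 2 — checking thresholds:
  Ben: 1 of 4 neighbours ≥ 1, becomes infected.
  Eli: 1 of 3 neighbours < 3, not yet.
  Gus: 1 of 3 neighbours < 3, not yet.
  Hana: 1 of 5 neighbours < 4, not yet.
  Omar: 1 of 3 neighbours ≥ 1, becomes infected.
Round 3 — checking thresholds:
  Eli: 2 of 3 neighbours < 3, not yet.
  Fay: 1 of 3 neighbours < 3, not yet.
  Gus: 1 of 3 neighbours < 3, not yet.
  Hana: 2 of 5 neighbours < 4, not yet.
  Jo: 2 of 3 neighbours ≥ 1, becomes infected.
Round 4 — no new infections; cascade stops.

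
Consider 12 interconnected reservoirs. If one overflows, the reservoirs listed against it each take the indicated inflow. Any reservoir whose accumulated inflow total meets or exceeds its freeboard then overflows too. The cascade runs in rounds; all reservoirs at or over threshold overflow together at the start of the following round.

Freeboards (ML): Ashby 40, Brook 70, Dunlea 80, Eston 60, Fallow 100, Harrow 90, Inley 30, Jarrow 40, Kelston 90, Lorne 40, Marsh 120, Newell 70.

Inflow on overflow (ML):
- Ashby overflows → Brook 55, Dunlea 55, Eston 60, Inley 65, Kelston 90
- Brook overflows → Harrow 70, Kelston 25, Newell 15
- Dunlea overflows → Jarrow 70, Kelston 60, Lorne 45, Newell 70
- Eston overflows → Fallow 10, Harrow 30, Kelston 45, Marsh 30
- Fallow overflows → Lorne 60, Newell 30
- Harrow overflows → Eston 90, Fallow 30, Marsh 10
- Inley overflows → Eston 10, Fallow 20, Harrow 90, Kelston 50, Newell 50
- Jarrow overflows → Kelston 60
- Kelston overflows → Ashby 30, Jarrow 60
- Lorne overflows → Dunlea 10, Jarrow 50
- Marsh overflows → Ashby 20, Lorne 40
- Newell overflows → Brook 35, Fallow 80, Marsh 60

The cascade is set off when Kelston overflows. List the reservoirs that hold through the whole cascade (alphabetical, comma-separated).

Ashby, Brook, Dunlea, Eston, Fallow, Harrow, Inley, Lorne, Marsh, Newell

Round 1 — Kelston overflows (initial).
  Ashby: +30 → 30 < 40
  Jarrow: +60 → 60 ≥ 40
Round 2 — Jarrow overflows.
No further overflows.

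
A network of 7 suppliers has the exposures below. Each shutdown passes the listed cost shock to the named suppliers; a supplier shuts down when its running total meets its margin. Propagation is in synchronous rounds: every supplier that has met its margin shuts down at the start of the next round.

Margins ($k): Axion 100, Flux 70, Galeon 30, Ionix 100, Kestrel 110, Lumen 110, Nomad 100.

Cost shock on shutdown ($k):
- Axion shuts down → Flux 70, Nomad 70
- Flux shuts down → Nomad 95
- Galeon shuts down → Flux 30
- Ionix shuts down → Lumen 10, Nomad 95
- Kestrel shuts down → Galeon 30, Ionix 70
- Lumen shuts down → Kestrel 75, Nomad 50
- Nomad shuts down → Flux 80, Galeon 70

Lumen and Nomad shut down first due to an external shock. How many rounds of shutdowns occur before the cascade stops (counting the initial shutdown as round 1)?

Round 1 — Lumen, Nomad shut down (initial).
  Flux: +80 → 80 ≥ 70
  Galeon: +70 → 70 ≥ 30
  Kestrel: +75 → 75 < 110
Round 2 — Flux, Galeon shut down.
No further shutdowns.

2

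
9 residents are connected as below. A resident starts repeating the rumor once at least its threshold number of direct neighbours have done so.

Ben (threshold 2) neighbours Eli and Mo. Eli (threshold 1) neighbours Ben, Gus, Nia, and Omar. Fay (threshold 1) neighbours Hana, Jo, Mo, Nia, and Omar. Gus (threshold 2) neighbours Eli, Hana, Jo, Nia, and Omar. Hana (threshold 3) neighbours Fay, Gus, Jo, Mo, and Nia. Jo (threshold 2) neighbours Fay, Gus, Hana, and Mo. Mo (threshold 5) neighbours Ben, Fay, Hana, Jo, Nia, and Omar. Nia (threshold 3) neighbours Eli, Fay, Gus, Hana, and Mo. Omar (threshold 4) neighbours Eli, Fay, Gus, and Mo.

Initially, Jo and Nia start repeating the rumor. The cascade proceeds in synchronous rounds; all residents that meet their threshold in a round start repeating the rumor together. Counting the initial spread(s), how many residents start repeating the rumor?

Round 1 — Jo, Nia start repeating the rumor (initial).
Round 2 — checking thresholds:
  Eli: 1 of 4 neighbours ≥ 1, starts repeating the rumor.
  Fay: 2 of 5 neighbours ≥ 1, starts repeating the rumor.
  Gus: 2 of 5 neighbours ≥ 2, starts repeating the rumor.
  Hana: 2 of 5 neighbours < 3, below threshold.
  Mo: 2 of 6 neighbours < 5, below threshold.
Round 3 — checking thresholds:
  Ben: 1 of 2 neighbours < 2, below threshold.
  Hana: 4 of 5 neighbours ≥ 3, starts repeating the rumor.
  Mo: 3 of 6 neighbours < 5, below threshold.
  Omar: 3 of 4 neighbours < 4, below threshold.
Round 4 — no new spreads; cascade stops.

6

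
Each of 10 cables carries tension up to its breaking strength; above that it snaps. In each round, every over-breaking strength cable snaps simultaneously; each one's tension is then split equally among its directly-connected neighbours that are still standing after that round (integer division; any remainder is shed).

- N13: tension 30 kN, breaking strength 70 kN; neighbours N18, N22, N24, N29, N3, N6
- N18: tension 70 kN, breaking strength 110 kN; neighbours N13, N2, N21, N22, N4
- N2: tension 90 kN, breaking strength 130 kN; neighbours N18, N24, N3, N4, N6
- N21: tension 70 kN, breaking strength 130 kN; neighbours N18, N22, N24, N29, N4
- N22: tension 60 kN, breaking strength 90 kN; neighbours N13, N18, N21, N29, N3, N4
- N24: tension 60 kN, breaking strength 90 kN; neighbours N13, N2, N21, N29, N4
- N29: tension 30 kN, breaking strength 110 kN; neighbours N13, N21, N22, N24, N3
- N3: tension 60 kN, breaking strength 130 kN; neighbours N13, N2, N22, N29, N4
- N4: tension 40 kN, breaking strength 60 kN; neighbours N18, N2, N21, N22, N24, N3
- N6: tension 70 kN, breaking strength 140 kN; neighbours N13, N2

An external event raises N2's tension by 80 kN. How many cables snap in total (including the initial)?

Round 1 — N2 at 170 > 130. N2 snaps.
  N2 sheds 170 kN to N18, N24, N3, N4, N6: 34 each.
    N18: 70+34 = 104 ≤ 110
    N24: 60+34 = 94 > 90
    N3: 60+34 = 94 ≤ 130
    N4: 40+34 = 74 > 60
    N6: 70+34 = 104 ≤ 140
Round 2 — N24, N4 snap.
  N24 sheds 94 kN to N13, N21, N29: 31 each (1 lost).
    N13: 30+31 = 61 ≤ 70
    N21: 70+31 = 101 ≤ 130
    N29: 30+31 = 61 ≤ 110
  N4 sheds 74 kN to N18, N21, N22, N3: 18 each (2 lost).
    N18: 104+18 = 122 > 110
    N21: 101+18 = 119 ≤ 130
    N22: 60+18 = 78 ≤ 90
    N3: 94+18 = 112 ≤ 130
Round 3 — N18 snaps.
  N18 sheds 122 kN to N13, N21, N22: 40 each (2 lost).
    N13: 61+40 = 101 > 70
    N21: 119+40 = 159 > 130
    N22: 78+40 = 118 > 90
Round 4 — N13, N21, N22 snap.
  N13 sheds 101 kN to N29, N3, N6: 33 each (2 lost).
    N29: 61+33 = 94 ≤ 110
    N3: 112+33 = 145 > 130
    N6: 104+33 = 137 ≤ 140
  N21 sheds 159 kN to N29: 159 each.
    N29: 94+159 = 253 > 110
  N22 sheds 118 kN to N29, N3: 59 each.
    N29: 253+59 = 312 > 110
    N3: 145+59 = 204 > 130
Round 5 — N29, N3 snap.
  N29 sheds 312 kN: no online neighbours, lost.
  N3 sheds 204 kN: no online neighbours, lost.
No further breaks.

9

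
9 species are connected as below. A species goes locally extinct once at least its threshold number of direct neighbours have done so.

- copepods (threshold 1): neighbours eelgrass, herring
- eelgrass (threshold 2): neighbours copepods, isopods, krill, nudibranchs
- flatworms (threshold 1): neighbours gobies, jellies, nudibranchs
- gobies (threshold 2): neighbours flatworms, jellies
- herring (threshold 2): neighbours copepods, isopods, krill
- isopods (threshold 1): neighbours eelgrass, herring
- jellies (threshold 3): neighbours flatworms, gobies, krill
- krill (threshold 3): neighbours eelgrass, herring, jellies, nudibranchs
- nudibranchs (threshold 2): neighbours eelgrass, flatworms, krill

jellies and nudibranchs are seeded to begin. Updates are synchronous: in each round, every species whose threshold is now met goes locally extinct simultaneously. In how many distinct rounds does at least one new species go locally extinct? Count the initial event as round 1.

3

Round 1 — jellies, nudibranchs go locally extinct (initial).
Round 2 — checking thresholds:
  eelgrass: 1 of 4 neighbours < 2, holds.
  flatworms: 2 of 3 neighbours ≥ 1, goes locally extinct.
  gobies: 1 of 2 neighbours < 2, holds.
  krill: 2 of 4 neighbours < 3, holds.
Round 3 — checking thresholds:
  eelgrass: 1 of 4 neighbours < 2, holds.
  gobies: 2 of 2 neighbours ≥ 2, goes locally extinct.
  krill: 2 of 4 neighbours < 3, holds.
Round 4 — no new extinctions; cascade stops.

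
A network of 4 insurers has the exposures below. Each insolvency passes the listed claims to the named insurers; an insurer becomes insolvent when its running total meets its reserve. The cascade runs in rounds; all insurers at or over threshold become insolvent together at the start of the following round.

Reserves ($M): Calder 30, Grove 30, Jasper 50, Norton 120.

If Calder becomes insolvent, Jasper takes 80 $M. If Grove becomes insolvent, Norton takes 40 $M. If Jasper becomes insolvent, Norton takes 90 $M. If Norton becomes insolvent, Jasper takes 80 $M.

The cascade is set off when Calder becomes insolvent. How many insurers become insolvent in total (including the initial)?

Round 1 — Calder becomes insolvent (initial).
  Jasper: +80 → 80 ≥ 50
Round 2 — Jasper becomes insolvent.
  Norton: +90 → 90 < 120
No further insolvencies.

2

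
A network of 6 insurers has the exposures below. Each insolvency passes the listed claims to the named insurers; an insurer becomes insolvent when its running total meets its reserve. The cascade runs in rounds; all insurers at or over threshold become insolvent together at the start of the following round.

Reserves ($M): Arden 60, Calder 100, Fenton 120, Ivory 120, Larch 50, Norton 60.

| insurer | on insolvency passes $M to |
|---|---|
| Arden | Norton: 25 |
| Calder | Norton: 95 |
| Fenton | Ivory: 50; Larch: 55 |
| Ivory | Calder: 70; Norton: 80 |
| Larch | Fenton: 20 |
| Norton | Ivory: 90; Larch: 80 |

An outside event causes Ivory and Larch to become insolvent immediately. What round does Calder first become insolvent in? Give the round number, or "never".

never

Round 1 — Ivory, Larch become insolvent (initial).
  Calder: +70 → 70 < 100
  Fenton: +20 → 20 < 120
  Norton: +80 → 80 ≥ 60
Round 2 — Norton becomes insolvent.
No further insolvencies.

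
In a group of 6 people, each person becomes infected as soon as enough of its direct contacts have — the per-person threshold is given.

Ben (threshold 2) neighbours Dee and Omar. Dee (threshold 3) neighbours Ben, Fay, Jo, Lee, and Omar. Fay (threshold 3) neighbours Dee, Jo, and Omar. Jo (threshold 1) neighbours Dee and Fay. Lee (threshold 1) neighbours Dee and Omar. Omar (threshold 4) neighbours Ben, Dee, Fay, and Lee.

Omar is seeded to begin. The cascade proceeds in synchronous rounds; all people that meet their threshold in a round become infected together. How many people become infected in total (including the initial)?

Round 1 — Omar becomes infected (initial).
Round 2 — checking thresholds:
  Ben: 1 of 2 neighbours < 2, below threshold.
  Dee: 1 of 5 neighbours < 3, below threshold.
  Fay: 1 of 3 neighbours < 3, below threshold.
  Lee: 1 of 2 neighbours ≥ 1, becomes infected.
Round 3 — no new infections; cascade stops.

2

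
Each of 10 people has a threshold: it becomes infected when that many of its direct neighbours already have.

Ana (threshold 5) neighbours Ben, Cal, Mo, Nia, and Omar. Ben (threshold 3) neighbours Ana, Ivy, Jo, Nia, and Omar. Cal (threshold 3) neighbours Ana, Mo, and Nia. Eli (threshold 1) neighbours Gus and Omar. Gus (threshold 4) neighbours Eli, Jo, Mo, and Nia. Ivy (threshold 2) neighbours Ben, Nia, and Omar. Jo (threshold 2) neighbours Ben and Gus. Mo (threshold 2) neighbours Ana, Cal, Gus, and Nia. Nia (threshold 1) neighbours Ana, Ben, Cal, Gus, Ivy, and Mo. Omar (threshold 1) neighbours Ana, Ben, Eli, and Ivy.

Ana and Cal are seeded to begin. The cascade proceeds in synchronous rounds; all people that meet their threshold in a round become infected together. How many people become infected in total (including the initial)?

8

Round 1 — Ana, Cal become infected (initial).
Round 2 — checking thresholds:
  Ben: 1 of 5 neighbours < 3, not yet.
  Mo: 2 of 4 neighbours ≥ 2, becomes infected.
  Nia: 2 of 6 neighbours ≥ 1, becomes infected.
  Omar: 1 of 4 neighbours ≥ 1, becomes infected.
Round 3 — checking thresholds:
  Ben: 3 of 5 neighbours ≥ 3, becomes infected.
  Eli: 1 of 2 neighbours ≥ 1, becomes infected.
  Gus: 2 of 4 neighbours < 4, not yet.
  Ivy: 2 of 3 neighbours ≥ 2, becomes infected.
Round 4 — no new infections; cascade stops.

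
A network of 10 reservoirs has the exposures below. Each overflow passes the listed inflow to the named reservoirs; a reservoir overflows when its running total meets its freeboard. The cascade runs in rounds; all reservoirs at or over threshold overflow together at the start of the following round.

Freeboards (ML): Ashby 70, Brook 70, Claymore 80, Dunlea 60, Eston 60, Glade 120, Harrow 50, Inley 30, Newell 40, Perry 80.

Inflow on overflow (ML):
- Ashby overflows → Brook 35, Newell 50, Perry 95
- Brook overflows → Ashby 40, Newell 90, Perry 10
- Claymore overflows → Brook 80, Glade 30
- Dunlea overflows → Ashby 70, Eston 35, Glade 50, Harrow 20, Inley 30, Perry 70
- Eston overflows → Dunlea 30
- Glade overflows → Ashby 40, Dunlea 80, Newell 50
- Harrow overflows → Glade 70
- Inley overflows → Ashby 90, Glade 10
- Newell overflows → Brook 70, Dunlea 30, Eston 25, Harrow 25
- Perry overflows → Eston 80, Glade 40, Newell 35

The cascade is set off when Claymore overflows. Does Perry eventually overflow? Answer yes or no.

no

Round 1 — Claymore overflows (initial).
  Brook: +80 → 80 ≥ 70
  Glade: +30 → 30 < 120
Round 2 — Brook overflows.
  Ashby: +40 → 40 < 70
  Newell: +90 → 90 ≥ 40
  Perry: +10 → 10 < 80
Round 3 — Newell overflows.
  Dunlea: +30 → 30 < 60
  Eston: +25 → 25 < 60
  Harrow: +25 → 25 < 50
No further overflows.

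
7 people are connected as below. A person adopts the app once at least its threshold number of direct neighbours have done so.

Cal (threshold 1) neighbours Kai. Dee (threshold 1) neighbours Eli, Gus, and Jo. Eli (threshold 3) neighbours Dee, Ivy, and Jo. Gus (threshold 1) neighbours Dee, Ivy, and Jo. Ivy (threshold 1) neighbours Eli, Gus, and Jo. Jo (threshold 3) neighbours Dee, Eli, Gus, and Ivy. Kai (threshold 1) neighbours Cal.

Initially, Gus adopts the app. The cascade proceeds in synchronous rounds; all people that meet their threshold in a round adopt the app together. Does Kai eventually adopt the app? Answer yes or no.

Round 1 — Gus adopts the app (initial).
Round 2 — checking thresholds:
  Dee: 1 of 3 neighbours ≥ 1, adopts the app.
  Ivy: 1 of 3 neighbours ≥ 1, adopts the app.
  Jo: 1 of 4 neighbours < 3, not yet.
Round 3 — checking thresholds:
  Eli: 2 of 3 neighbours < 3, not yet.
  Jo: 3 of 4 neighbours ≥ 3, adopts the app.
Round 4 — checking thresholds:
  Eli: 3 of 3 neighbours ≥ 3, adopts the app.
Round 5 — no new adoptions; cascade stops.

no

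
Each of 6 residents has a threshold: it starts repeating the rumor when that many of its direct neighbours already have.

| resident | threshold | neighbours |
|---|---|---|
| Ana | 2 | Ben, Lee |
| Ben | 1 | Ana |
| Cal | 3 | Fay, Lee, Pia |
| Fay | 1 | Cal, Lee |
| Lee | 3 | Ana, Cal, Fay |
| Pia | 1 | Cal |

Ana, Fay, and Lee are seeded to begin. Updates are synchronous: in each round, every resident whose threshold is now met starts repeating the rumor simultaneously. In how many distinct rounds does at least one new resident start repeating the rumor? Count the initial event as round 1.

Round 1 — Ana, Fay, Lee start repeating the rumor (initial).
Round 2 — checking thresholds:
  Ben: 1 of 1 neighbours ≥ 1, starts repeating the rumor.
  Cal: 2 of 3 neighbours < 3, not yet.
Round 3 — no new spreads; cascade stops.

2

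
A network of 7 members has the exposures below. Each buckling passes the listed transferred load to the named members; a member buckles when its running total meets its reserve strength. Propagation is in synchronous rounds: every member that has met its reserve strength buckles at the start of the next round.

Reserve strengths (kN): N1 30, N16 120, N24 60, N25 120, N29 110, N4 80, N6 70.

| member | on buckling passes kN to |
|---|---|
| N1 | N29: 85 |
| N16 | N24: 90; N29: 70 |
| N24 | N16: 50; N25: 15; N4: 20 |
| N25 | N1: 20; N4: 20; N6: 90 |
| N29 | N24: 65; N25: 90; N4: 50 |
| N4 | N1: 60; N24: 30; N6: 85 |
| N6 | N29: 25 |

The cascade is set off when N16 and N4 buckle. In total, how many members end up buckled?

Round 1 — N16, N4 buckle (initial).
  N1: +60 → 60 ≥ 30
  N24: +90+30 → 120 ≥ 60
  N29: +70 → 70 < 110
  N6: +85 → 85 ≥ 70
Round 2 — N1, N24, N6 buckle.
  N25: +15 → 15 < 120
  N29: +85+25 → 180 ≥ 110
Round 3 — N29 buckles.
  N25: +90 → 105 < 120
No further bucklings.

6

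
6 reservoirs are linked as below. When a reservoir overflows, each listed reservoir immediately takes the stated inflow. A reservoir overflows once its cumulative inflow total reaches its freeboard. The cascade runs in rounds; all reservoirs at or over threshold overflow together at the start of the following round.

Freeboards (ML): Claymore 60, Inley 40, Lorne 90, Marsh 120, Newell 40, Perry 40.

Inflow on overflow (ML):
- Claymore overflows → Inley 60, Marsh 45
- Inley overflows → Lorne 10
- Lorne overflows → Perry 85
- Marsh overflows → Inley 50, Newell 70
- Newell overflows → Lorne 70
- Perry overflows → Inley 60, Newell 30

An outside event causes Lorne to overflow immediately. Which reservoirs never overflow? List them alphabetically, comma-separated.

Claymore, Marsh, Newell

Round 1 — Lorne overflows (initial).
  Perry: +85 → 85 ≥ 40
Round 2 — Perry overflows.
  Inley: +60 → 60 ≥ 40
  Newell: +30 → 30 < 40
Round 3 — Inley overflows.
No further overflows.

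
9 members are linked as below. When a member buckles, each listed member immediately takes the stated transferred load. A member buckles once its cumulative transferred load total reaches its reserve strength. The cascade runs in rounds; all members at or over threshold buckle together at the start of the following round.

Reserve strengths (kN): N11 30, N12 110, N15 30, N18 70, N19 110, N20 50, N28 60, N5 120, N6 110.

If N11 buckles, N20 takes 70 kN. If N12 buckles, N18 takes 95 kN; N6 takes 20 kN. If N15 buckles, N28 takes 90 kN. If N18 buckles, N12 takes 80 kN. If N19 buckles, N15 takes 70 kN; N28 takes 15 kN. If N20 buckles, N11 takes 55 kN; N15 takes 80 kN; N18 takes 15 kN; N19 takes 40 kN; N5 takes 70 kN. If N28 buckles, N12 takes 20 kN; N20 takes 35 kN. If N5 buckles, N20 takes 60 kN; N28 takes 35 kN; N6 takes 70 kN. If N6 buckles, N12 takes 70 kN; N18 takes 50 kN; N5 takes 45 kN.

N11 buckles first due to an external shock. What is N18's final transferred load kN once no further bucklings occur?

15

Round 1 — N11 buckles (initial).
  N20: +70 → 70 ≥ 50
Round 2 — N20 buckles.
  N15: +80 → 80 ≥ 30
  N18: +15 → 15 < 70
  N19: +40 → 40 < 110
  N5: +70 → 70 < 120
Round 3 — N15 buckles.
  N28: +90 → 90 ≥ 60
Round 4 — N28 buckles.
  N12: +20 → 20 < 110
No further bucklings.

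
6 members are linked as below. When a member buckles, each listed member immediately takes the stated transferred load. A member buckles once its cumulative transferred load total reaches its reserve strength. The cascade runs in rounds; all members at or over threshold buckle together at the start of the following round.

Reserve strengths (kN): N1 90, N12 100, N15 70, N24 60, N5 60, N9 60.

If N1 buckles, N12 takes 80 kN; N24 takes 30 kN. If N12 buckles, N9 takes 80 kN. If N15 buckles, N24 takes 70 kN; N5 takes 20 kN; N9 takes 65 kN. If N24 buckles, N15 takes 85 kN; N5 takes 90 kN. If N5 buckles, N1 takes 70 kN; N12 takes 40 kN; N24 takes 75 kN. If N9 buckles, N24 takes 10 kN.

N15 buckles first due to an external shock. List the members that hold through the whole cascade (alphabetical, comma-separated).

Round 1 — N15 buckles (initial).
  N24: +70 → 70 ≥ 60
  N5: +20 → 20 < 60
  N9: +65 → 65 ≥ 60
Round 2 — N24, N9 buckle.
  N5: +90 → 110 ≥ 60
Round 3 — N5 buckles.
  N1: +70 → 70 < 90
  N12: +40 → 40 < 100
No further bucklings.

N1, N12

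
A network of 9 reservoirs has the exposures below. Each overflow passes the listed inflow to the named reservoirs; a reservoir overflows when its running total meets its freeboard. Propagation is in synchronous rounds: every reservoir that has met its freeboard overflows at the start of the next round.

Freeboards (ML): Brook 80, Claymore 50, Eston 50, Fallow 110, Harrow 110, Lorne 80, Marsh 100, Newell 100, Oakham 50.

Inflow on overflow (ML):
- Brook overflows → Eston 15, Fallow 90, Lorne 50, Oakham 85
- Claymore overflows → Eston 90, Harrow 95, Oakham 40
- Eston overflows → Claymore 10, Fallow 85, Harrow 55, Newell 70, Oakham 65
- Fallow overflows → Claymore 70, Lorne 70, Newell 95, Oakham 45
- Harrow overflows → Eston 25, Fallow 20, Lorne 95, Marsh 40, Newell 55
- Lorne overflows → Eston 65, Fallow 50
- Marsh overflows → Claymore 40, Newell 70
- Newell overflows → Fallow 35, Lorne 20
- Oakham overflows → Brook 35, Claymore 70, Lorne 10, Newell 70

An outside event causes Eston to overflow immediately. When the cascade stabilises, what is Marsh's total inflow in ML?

40

Round 1 — Eston overflows (initial).
  Claymore: +10 → 10 < 50
  Fallow: +85 → 85 < 110
  Harrow: +55 → 55 < 110
  Newell: +70 → 70 < 100
  Oakham: +65 → 65 ≥ 50
Round 2 — Oakham overflows.
  Brook: +35 → 35 < 80
  Claymore: +70 → 80 ≥ 50
  Lorne: +10 → 10 < 80
  Newell: +70 → 140 ≥ 100
Round 3 — Claymore, Newell overflow.
  Fallow: +35 → 120 ≥ 110
  Harrow: +95 → 150 ≥ 110
  Lorne: +20 → 30 < 80
Round 4 — Fallow, Harrow overflow.
  Lorne: +70+95 → 195 ≥ 80
  Marsh: +40 → 40 < 100
Round 5 — Lorne overflows.
No further overflows.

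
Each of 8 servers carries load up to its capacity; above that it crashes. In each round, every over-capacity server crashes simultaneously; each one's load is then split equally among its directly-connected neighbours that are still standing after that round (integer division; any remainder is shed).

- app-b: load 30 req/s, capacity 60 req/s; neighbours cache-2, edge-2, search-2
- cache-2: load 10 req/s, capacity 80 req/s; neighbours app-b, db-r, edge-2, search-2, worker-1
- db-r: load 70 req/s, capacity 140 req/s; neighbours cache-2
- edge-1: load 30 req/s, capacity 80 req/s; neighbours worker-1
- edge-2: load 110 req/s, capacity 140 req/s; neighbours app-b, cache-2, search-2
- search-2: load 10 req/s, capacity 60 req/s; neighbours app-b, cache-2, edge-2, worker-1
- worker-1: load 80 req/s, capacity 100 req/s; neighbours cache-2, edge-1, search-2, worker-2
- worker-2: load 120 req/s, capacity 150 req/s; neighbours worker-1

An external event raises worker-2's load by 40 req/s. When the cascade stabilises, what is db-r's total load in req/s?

100

Round 1 — worker-2 at 160 > 150. worker-2 crashes.
  worker-2 sheds 160 req/s to worker-1: 160 each.
    worker-1: 80+160 = 240 > 100
Round 2 — worker-1 crashes.
  worker-1 sheds 240 req/s to cache-2, edge-1, search-2: 80 each.
    cache-2: 10+80 = 90 > 80
    edge-1: 30+80 = 110 > 80
    search-2: 10+80 = 90 > 60
Round 3 — cache-2, edge-1, search-2 crash.
  cache-2 sheds 90 req/s to app-b, db-r, edge-2: 30 each.
    app-b: 30+30 = 60 ≤ 60
    db-r: 70+30 = 100 ≤ 140
    edge-2: 110+30 = 140 ≤ 140
  edge-1 sheds 110 req/s: no online neighbours, lost.
  search-2 sheds 90 req/s to app-b, edge-2: 45 each.
    app-b: 60+45 = 105 > 60
    edge-2: 140+45 = 185 > 140
Round 4 — app-b, edge-2 crash.
  app-b sheds 105 req/s: no online neighbours, lost.
  edge-2 sheds 185 req/s: no online neighbours, lost.
No further crashes.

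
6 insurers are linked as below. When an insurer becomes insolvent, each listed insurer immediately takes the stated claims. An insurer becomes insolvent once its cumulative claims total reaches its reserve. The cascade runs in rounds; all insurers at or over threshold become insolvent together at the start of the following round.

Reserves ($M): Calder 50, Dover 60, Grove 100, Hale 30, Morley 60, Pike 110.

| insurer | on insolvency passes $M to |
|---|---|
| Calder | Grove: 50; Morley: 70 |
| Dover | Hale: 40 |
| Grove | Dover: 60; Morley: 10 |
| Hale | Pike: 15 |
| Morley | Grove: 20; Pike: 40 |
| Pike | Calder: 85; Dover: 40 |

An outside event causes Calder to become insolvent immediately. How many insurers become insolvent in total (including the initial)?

Round 1 — Calder becomes insolvent (initial).
  Grove: +50 → 50 < 100
  Morley: +70 → 70 ≥ 60
Round 2 — Morley becomes insolvent.
  Grove: +20 → 70 < 100
  Pike: +40 → 40 < 110
No further insolvencies.

2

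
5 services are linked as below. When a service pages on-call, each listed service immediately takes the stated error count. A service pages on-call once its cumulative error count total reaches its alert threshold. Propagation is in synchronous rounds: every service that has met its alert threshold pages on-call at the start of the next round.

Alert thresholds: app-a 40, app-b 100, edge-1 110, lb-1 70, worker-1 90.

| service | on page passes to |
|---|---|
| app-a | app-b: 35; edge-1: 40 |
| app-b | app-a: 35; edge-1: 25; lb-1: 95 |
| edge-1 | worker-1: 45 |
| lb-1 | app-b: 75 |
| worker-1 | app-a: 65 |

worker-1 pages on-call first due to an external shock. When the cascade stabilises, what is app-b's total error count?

35

Round 1 — worker-1 pages on-call (initial).
  app-a: +65 → 65 ≥ 40
Round 2 — app-a pages on-call.
  app-b: +35 → 35 < 100
  edge-1: +40 → 40 < 110
No further pages.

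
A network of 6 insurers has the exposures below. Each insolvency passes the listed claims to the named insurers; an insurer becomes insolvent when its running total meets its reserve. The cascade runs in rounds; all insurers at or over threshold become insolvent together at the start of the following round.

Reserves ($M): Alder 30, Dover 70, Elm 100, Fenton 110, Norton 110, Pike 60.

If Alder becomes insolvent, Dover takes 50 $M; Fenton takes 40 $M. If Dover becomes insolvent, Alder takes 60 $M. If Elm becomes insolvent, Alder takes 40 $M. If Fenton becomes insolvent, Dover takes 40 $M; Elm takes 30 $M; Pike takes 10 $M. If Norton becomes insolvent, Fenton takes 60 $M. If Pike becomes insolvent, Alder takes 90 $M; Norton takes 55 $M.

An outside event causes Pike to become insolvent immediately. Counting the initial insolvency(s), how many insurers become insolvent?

Round 1 — Pike becomes insolvent (initial).
  Alder: +90 → 90 ≥ 30
  Norton: +55 → 55 < 110
Round 2 — Alder becomes insolvent.
  Dover: +50 → 50 < 70
  Fenton: +40 → 40 < 110
No further insolvencies.

2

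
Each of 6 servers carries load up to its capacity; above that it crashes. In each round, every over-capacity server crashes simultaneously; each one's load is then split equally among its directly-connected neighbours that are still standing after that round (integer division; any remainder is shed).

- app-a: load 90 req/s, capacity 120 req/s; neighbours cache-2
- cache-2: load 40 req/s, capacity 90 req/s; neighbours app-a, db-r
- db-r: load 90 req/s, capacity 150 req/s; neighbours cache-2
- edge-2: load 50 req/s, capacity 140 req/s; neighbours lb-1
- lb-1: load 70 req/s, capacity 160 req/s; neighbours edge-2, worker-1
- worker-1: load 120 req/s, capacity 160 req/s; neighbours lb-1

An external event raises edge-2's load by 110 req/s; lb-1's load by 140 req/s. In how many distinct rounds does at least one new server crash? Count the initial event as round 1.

2

Round 1 — edge-2 at 160 > 140; lb-1 at 210 > 160. edge-2, lb-1 crash.
  edge-2 sheds 160 req/s: no online neighbours, lost.
  lb-1 sheds 210 req/s to worker-1: 210 each.
    worker-1: 120+210 = 330 > 160
Round 2 — worker-1 crashes.
  worker-1 sheds 330 req/s: no online neighbours, lost.
No further crashes.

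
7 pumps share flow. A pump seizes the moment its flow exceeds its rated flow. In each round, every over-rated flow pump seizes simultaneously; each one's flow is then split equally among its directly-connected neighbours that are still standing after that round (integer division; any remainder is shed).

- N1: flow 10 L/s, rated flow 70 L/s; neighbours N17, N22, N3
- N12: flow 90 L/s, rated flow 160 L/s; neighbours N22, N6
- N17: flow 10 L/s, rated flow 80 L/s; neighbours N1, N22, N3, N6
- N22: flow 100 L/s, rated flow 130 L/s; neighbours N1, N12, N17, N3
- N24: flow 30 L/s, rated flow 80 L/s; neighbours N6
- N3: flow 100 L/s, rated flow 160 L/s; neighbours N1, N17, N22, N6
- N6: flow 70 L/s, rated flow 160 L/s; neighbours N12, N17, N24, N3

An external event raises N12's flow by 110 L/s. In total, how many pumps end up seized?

Round 1 — N12 at 200 > 160. N12 seizes.
  N12 sheds 200 L/s to N22, N6: 100 each.
    N22: 100+100 = 200 > 130
    N6: 70+100 = 170 > 160
Round 2 — N22, N6 seize.
  N22 sheds 200 L/s to N1, N17, N3: 66 each (2 lost).
    N1: 10+66 = 76 > 70
    N17: 10+66 = 76 ≤ 80
    N3: 100+66 = 166 > 160
  N6 sheds 170 L/s to N17, N24, N3: 56 each (2 lost).
    N17: 76+56 = 132 > 80
    N24: 30+56 = 86 > 80
    N3: 166+56 = 222 > 160
Round 3 — N1, N17, N24, N3 seize.
  N1 sheds 76 L/s: no online neighbours, lost.
  N17 sheds 132 L/s: no online neighbours, lost.
  N24 sheds 86 L/s: no online neighbours, lost.
  N3 sheds 222 L/s: no online neighbours, lost.
No further seizures.

7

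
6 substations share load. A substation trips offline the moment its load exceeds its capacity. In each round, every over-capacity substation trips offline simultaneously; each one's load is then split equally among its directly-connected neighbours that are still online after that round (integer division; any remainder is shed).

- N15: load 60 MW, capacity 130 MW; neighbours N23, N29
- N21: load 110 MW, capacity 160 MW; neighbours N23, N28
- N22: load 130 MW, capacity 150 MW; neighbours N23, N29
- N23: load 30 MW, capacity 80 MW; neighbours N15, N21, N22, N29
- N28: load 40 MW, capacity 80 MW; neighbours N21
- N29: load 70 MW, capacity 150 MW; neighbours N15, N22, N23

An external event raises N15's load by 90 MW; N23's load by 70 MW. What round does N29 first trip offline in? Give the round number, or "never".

2

Round 1 — N15 at 150 > 130; N23 at 100 > 80. N15, N23 trip offline.
  N15 sheds 150 MW to N29: 150 each.
    N29: 70+150 = 220 > 150
  N23 sheds 100 MW to N21, N22, N29: 33 each (1 lost).
    N21: 110+33 = 143 ≤ 160
    N22: 130+33 = 163 > 150
    N29: 220+33 = 253 > 150
Round 2 — N22, N29 trip offline.
  N22 sheds 163 MW: no online neighbours, lost.
  N29 sheds 253 MW: no online neighbours, lost.
No further trips.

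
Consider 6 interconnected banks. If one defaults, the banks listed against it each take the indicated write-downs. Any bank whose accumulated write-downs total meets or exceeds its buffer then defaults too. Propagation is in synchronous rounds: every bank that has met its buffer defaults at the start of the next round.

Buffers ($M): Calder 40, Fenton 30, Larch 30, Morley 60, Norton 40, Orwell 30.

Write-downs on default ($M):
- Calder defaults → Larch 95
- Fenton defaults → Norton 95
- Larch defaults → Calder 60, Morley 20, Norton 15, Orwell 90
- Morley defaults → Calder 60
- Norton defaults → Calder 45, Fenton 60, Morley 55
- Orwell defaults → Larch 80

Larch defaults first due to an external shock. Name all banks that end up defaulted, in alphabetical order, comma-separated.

Calder, Larch, Orwell

Round 1 — Larch defaults (initial).
  Calder: +60 → 60 ≥ 40
  Morley: +20 → 20 < 60
  Norton: +15 → 15 < 40
  Orwell: +90 → 90 ≥ 30
Round 2 — Calder, Orwell default.
No further defaults.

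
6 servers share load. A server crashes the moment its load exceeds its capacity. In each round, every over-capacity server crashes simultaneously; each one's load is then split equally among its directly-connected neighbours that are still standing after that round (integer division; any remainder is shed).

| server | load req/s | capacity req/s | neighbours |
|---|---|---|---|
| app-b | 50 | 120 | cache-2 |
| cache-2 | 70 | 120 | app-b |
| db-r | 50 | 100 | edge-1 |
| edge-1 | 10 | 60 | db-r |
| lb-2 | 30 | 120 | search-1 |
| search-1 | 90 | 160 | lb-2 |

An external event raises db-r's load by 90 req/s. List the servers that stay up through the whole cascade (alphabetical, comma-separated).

app-b, cache-2, lb-2, search-1

Round 1 — db-r at 140 > 100. db-r crashes.
  db-r sheds 140 req/s to edge-1: 140 each.
    edge-1: 10+140 = 150 > 60
Round 2 — edge-1 crashes.
  edge-1 sheds 150 req/s: no online neighbours, lost.
No further crashes.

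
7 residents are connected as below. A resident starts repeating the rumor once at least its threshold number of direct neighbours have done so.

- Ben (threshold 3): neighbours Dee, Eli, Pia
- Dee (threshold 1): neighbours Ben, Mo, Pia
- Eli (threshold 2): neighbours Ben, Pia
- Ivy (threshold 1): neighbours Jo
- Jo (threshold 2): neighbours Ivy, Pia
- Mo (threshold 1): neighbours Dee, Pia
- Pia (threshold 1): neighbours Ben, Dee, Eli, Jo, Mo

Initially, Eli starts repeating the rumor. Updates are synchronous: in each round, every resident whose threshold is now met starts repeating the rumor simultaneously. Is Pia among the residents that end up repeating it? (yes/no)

yes

Round 1 — Eli starts repeating the rumor (initial).
Round 2 — checking thresholds:
  Ben: 1 of 3 neighbours < 3, holds.
  Pia: 1 of 5 neighbours ≥ 1, starts repeating the rumor.
Round 3 — checking thresholds:
  Ben: 2 of 3 neighbours < 3, holds.
  Dee: 1 of 3 neighbours ≥ 1, starts repeating the rumor.
  Jo: 1 of 2 neighbours < 2, holds.
  Mo: 1 of 2 neighbours ≥ 1, starts repeating the rumor.
Round 4 — checking thresholds:
  Ben: 3 of 3 neighbours ≥ 3, starts repeating the rumor.
  Jo: 1 of 2 neighbours < 2, holds.
Round 5 — no new spreads; cascade stops.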